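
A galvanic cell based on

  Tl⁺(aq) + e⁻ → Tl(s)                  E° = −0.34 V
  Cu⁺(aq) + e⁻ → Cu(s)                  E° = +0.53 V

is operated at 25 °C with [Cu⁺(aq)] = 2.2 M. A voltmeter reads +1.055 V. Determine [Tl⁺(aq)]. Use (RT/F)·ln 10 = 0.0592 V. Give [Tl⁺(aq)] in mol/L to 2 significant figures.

With Cu⁺/Cu at the cathode and Tl⁺/Tl at the anode, E°cell = +0.53 − (−0.34) = +0.87 V (n = 1).
From the Nernst equation, log Q = n(E° − E)/0.0592 = 1·(+0.87 − (+1.055))/0.0592 = −3.125.
The balanced reaction is Cu⁺(aq) + Tl(s) → Cu(s) + Tl⁺(aq), so Q = [Tl⁺(aq)] / [Cu⁺(aq)].
Isolating [Tl⁺(aq)] in Q = 10^{−3.125} yields log [Tl⁺(aq)] = −2.783, i.e. 0.0016 M.

0.0016 M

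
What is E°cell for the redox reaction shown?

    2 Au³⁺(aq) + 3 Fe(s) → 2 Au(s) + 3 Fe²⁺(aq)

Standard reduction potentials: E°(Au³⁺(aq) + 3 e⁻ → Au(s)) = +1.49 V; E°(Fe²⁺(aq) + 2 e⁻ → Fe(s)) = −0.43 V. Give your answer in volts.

Au³⁺(aq) gains electrons, so the Au³⁺/Au couple is the cathode; the Fe²⁺/Fe couple is the anode.
E°cell = E°(cathode) − E°(anode) = +1.49 − (−0.43) = +1.92 V.
The positive value indicates the reaction is spontaneous as written.

+1.92 V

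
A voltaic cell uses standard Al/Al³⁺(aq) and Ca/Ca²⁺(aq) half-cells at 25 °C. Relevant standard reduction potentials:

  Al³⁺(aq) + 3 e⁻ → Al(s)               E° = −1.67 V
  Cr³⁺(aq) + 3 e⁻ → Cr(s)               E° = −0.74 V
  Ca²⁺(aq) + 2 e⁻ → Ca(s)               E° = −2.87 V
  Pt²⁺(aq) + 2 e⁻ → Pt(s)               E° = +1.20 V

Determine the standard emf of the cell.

+1.20 V

The Al³⁺/Al couple has the higher E°, so Al ion is reduced (cathode) and Ca is oxidized (anode).
E°cell = E°(cathode) − E°(anode) = −1.67 − (−2.87) = +1.20 V.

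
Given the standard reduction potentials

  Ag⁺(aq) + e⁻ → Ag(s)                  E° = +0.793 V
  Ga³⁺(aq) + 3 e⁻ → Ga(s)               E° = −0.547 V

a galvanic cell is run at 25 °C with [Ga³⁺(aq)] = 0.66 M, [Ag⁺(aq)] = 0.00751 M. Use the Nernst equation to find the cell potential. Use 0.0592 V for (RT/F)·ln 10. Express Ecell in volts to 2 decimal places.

+1.22 V

Since E°(Ag⁺/Ag) > E°(Ga³⁺/Ga), Ag⁺/Ag serves as the cathode.
E°cell = E°cat − E°an = +0.793 − (−0.547) = +1.340 V; n = 3.
For the overall reaction 3 Ag⁺(aq) + Ga(s) → 3 Ag(s) + Ga³⁺(aq), Q = [Ga³⁺(aq)] / [Ag⁺(aq)]^3 = 1.56×10^6, giving log Q = 6.193.
Applying E = E° − (RT ln10/nF)·log Q gives +1.340 − (0.0592/3)(6.193) = +1.22 V.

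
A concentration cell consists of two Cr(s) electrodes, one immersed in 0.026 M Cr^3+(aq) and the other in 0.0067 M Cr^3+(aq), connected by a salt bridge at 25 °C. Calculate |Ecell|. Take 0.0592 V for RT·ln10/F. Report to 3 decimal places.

0.012 V

For a concentration cell E°cell = 0, since both electrodes use the same couple.
The compartment with the higher Cr^3+(aq) concentration (0.026 M) acts as the cathode; ions are reduced there and produced at the dilute (0.0067 M) anode.
With n = 3, Ecell = −(0.0592/3)·log([dilute]/[conc]) = −(0.0592/3)·log(0.0067/0.026) = +0.012 V.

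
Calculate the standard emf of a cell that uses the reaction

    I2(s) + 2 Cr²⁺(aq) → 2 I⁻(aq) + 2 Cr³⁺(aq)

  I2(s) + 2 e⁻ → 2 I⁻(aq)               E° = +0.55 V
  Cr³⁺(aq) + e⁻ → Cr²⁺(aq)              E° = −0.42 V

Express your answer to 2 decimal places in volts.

I2(s) gains electrons, so the I₂/I⁻ couple is the cathode; the Cr³⁺/Cr²⁺ couple is the anode.
E°cell = E°(cathode) − E°(anode) = +0.55 − (−0.42) = +0.97 V.

+0.97 V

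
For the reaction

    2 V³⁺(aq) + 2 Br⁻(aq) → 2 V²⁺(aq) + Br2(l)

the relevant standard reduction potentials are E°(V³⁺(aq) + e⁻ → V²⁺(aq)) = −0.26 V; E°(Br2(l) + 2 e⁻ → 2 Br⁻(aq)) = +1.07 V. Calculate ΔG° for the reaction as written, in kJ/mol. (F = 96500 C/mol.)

+257 kJ/mol

In the reaction as written V³⁺(aq) is reduced, so the V³⁺/V²⁺ couple is the cathode and Br₂/Br⁻ is the anode.
E°cell = −0.26 − (+1.07) = −1.33 V; balancing electrons gives n = 2.
ΔG° = −nFE°cell = −(2)(96500)(−1.33) J/mol = +257 kJ/mol.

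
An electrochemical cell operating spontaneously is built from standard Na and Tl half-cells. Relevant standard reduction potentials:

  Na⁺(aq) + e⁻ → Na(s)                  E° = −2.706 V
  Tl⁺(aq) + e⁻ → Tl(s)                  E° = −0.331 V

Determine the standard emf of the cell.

Of the two couples in this cell, the one with the more positive reduction potential is reduced at the cathode: here that is Tl⁺/Tl (−0.331 V); Na⁺/Na (−2.706 V) is the anode.
E°cell = E°(cathode) − E°(anode) = −0.331 − (−2.706) = +2.375 V.

+2.375 V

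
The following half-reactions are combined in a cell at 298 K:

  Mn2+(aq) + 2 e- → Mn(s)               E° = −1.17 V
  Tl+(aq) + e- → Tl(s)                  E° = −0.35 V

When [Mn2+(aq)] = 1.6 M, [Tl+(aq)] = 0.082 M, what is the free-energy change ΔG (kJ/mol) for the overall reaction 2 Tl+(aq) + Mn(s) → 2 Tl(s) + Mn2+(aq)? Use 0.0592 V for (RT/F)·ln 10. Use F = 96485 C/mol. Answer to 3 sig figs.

−145 kJ/mol

The standard cell potential is −0.35 − (−1.17) = +0.82 V, with n = 2 electrons in the balanced equation.
The reaction quotient is [Mn2+(aq)] / [Tl+(aq)]^2 = 238; by Nernst, E = +0.82 − (0.0592/2)(2.376) = +0.7497 V.
Finally ΔG = −nFE = −(2)(96485 C/mol)(+0.7497 V) = −145 kJ/mol.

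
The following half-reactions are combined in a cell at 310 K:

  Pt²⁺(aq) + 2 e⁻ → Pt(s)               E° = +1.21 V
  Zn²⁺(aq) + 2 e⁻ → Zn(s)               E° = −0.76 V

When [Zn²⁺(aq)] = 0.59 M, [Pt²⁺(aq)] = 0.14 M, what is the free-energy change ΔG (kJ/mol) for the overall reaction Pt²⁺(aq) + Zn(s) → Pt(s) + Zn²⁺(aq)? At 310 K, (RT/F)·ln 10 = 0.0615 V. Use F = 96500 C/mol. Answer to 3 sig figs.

−377 kJ/mol

The standard cell potential is +1.21 − (−0.76) = +1.97 V, with n = 2 electrons in the balanced equation.
The reaction quotient is [Zn²⁺(aq)] / [Pt²⁺(aq)] = 4.21; by Nernst, E = +1.97 − (0.0615/2)(0.625) = +1.9508 V.
ΔG = −nFE = −(2)(96500)(+1.9508) J/mol = −377 kJ/mol.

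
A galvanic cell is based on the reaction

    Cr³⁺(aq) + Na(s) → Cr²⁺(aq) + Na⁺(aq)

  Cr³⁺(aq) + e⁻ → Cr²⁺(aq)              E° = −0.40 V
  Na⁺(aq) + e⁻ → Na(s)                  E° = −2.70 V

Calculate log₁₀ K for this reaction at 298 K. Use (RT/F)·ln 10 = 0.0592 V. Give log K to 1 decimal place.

The Cr³⁺/Cr²⁺ couple is reduced (cathode); E°cell = −0.40 − (−2.70) = +2.30 V with n = 1.
At equilibrium E = 0, so log K = nE°cell / 0.0592 = (1)(+2.30) / 0.0592 = 38.9.

log K = 38.9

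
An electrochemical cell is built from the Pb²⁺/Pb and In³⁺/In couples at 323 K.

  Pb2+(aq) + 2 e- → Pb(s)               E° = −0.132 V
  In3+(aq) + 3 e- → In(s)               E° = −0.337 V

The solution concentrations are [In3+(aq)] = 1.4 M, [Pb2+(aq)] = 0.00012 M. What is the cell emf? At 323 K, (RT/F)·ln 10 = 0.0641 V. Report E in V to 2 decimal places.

Pb²⁺/Pb is reduced (cathode, E° = −0.132 V) and In³⁺/In is oxidized (anode).
The standard potential is −0.132 − (−0.337) = +0.205 V and the balanced reaction transfers n = 6 electrons.
The balanced reaction is 3 Pb2+(aq) + 2 In(s) → 3 Pb(s) + 2 In3+(aq), so Q = [In3+(aq)]^2 / [Pb2+(aq)]^3 = 1.13×10^12 and log Q = 12.055.
E = E° − (0.0641/n)·log Q = +0.205 − (0.0641/6)(12.055) = +0.08 V.

+0.08 V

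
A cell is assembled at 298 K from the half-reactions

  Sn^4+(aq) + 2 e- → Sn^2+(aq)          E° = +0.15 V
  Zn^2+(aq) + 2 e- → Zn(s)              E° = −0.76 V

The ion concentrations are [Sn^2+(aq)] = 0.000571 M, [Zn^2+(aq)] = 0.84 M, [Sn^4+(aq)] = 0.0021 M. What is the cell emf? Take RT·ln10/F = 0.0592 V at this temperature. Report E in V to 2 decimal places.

Sn⁴⁺/Sn²⁺ is reduced (cathode, E° = +0.15 V) and Zn²⁺/Zn is oxidized (anode).
E°cell = E°cat − E°an = +0.15 − (−0.76) = +0.91 V; n = 2.
For the overall reaction Sn^4+(aq) + Zn(s) → Sn^2+(aq) + Zn^2+(aq), Q = ([Sn^2+(aq)]·[Zn^2+(aq)]) / [Sn^4+(aq)] = 0.228, giving log Q = −0.641.
By the Nernst equation, E = +0.91 − (0.0592/2)·(−0.641) = +0.93 V.

+0.93 V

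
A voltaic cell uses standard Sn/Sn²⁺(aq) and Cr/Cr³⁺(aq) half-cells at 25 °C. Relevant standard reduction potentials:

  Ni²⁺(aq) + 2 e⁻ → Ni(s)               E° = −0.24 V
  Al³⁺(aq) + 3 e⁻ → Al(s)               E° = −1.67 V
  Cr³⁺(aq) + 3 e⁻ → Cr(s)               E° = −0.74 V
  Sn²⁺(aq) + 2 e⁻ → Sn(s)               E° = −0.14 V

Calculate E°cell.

Of the two couples in this cell, the one with the more positive reduction potential is reduced at the cathode: here that is Sn²⁺/Sn (−0.14 V); Cr³⁺/Cr (−0.74 V) is the anode.
E°cell = E°(cathode) − E°(anode) = −0.14 − (−0.74) = +0.60 V.

+0.60 V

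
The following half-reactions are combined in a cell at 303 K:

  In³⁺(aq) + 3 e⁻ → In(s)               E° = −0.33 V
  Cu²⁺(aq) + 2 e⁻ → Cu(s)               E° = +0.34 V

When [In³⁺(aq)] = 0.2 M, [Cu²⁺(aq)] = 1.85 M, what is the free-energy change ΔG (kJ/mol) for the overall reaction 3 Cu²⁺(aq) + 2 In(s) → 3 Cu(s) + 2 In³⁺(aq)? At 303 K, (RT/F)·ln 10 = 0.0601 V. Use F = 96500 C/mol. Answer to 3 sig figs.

E°cell = +0.34 − (−0.33) = +0.67 V; the balanced reaction transfers n = 6 electrons.
Here Q = [In³⁺(aq)]^2 / [Cu²⁺(aq)]^3 = 0.00632 (log Q = −2.199), giving E = +0.67 − (0.0601/6)·(−2.199) = +0.6920 V.
Finally ΔG = −nFE = −(6)(96500 C/mol)(+0.6920 V) = −401 kJ/mol.

−401 kJ/mol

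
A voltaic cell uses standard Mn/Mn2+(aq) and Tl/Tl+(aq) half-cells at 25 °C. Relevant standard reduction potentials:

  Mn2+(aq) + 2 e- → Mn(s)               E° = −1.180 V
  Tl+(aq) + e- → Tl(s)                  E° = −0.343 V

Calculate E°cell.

The Tl⁺/Tl couple has the higher E°, so Tl ion is reduced (cathode) and Mn is oxidized (anode).
E°cell = E°(cathode) − E°(anode) = −0.343 − (−1.180) = +0.837 V.

+0.837 V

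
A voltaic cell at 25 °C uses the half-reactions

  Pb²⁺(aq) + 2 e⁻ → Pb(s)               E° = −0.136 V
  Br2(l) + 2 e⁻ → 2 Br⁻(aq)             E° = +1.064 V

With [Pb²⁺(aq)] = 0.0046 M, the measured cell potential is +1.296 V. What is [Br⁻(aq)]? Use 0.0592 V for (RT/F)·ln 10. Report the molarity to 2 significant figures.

Br₂/Br⁻ is the cathode (higher E°); E°cell = +1.064 − (−0.136) = +1.200 V with n = 2.
Since E = E° − (0.0592/n)·log Q, log Q = n(E° − E)/0.0592 = −3.243.
Balancing electrons gives Br2(l) + Pb(s) → 2 Br⁻(aq) + Pb²⁺(aq); thus Q = [Br⁻(aq)]^2·[Pb²⁺(aq)].
Substituting the known concentrations and solving, log [Br⁻(aq)] = −0.453 and [Br⁻(aq)] = 0.35 M.

0.35 M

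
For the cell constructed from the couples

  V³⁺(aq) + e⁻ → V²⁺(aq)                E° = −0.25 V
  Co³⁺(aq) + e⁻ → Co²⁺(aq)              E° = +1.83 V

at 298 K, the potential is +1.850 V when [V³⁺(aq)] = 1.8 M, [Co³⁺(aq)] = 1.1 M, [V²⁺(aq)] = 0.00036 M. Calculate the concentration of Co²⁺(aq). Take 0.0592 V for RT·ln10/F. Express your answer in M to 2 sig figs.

1.7 M

The Co³⁺/Co²⁺ couple has the larger reduction potential, so it is the cathode: E°cell = +1.83 − (−0.25) = +2.08 V and n = 1.
From the Nernst equation, log Q = n(E° − E)/0.0592 = 1·(+2.08 − (+1.850))/0.0592 = 3.885.
Balancing electrons gives Co³⁺(aq) + V²⁺(aq) → Co²⁺(aq) + V³⁺(aq); thus Q = ([Co²⁺(aq)]·[V³⁺(aq)]) / ([Co³⁺(aq)]·[V²⁺(aq)]).
Isolating [Co²⁺(aq)] in Q = 10^{3.885} yields log [Co²⁺(aq)] = 0.227, i.e. 1.7 M.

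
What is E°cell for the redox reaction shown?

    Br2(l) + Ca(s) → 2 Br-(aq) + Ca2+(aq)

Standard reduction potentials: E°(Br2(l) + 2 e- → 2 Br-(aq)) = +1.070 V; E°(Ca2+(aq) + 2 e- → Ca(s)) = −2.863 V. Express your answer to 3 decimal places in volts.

In the reaction as written, Br2(l) is reduced (cathode) and Ca2+(aq) is produced by oxidation at the anode.
E°cell = E°(cathode) − E°(anode) = +1.070 − (−2.863) = +3.933 V.

+3.933 V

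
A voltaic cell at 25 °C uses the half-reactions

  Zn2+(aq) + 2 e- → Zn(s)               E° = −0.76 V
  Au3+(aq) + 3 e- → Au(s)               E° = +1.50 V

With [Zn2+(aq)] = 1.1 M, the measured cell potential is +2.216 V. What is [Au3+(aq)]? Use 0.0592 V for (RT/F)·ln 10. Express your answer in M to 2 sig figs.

The Au³⁺/Au couple has the larger reduction potential, so it is the cathode: E°cell = +1.50 − (−0.76) = +2.26 V and n = 6.
From the Nernst equation, log Q = n(E° − E)/0.0592 = 6·(+2.26 − (+2.216))/0.0592 = 4.459.
The balanced reaction is 2 Au3+(aq) + 3 Zn(s) → 2 Au(s) + 3 Zn2+(aq), so Q = [Zn2+(aq)]^3 / [Au3+(aq)]^2.
Isolating [Au3+(aq)] in Q = 10^{4.459} yields log [Au3+(aq)] = −2.167, i.e. 0.0068 M.

0.0068 M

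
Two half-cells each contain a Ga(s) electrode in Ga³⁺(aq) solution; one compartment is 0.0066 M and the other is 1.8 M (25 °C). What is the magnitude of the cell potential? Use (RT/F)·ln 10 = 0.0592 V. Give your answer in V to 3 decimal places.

0.048 V

For a concentration cell E°cell = 0, since both electrodes use the same couple.
The compartment with the higher Ga³⁺(aq) concentration (1.8 M) acts as the cathode; ions are reduced there and produced at the dilute (0.0066 M) anode.
With n = 3, Ecell = −(0.0592/3)·log([dilute]/[conc]) = −(0.0592/3)·log(0.0066/1.8) = +0.048 V.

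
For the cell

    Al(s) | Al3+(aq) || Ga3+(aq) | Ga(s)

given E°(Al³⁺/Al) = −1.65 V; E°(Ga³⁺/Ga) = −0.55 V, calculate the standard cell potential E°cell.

+1.10 V

By convention the left-hand electrode in cell notation is the anode (oxidation) and the right-hand electrode is the cathode (reduction).
E°cell = E°(right) − E°(left) = −0.55 − (−1.65) = +1.10 V.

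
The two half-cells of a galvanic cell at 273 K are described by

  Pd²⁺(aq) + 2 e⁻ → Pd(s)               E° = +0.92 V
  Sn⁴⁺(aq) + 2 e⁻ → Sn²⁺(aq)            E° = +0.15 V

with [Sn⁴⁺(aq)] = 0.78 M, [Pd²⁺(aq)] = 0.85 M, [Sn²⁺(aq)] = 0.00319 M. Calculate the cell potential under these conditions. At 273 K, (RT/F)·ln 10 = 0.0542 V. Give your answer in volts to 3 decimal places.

Pd²⁺/Pd is reduced (cathode, E° = +0.92 V) and Sn⁴⁺/Sn²⁺ is oxidized (anode).
E°cell = E°cat − E°an = +0.92 − (+0.15) = +0.77 V; n = 2.
Balancing gives Pd²⁺(aq) + Sn²⁺(aq) → Pd(s) + Sn⁴⁺(aq); hence Q = [Sn⁴⁺(aq)] / ([Pd²⁺(aq)]·[Sn²⁺(aq)]) = 288 (log Q = 2.459).
By the Nernst equation, E = +0.77 − (0.0542/2)·(2.459) = +0.703 V.

+0.703 V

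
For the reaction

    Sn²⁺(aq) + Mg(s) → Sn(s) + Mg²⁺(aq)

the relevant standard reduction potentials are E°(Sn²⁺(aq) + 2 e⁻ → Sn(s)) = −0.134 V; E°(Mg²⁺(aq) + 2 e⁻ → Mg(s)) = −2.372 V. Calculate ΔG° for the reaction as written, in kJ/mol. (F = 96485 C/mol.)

In the reaction as written Sn²⁺(aq) is reduced, so the Sn²⁺/Sn couple is the cathode and Mg²⁺/Mg is the anode.
E°cell = −0.134 − (−2.372) = +2.238 V; balancing electrons gives n = 2.
ΔG° = −nFE°cell = −(2)(96485)(+2.238) J/mol = −432 kJ/mol.

−432 kJ/mol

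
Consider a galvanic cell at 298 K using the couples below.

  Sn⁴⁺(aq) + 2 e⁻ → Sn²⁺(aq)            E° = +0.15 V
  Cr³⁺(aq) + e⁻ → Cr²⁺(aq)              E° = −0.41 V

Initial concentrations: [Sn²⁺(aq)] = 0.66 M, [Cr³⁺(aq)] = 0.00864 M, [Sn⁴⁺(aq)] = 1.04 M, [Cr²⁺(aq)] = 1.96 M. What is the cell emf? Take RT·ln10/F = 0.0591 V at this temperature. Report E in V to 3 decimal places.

Sn⁴⁺/Sn²⁺ is reduced (cathode, E° = +0.15 V) and Cr³⁺/Cr²⁺ is oxidized (anode).
E°cell = +0.15 − (−0.41) = +0.56 V, with n = 2 electrons transferred.
The balanced reaction is Sn⁴⁺(aq) + 2 Cr²⁺(aq) → Sn²⁺(aq) + 2 Cr³⁺(aq), so Q = ([Sn²⁺(aq)]·[Cr³⁺(aq)]^2) / ([Sn⁴⁺(aq)]·[Cr²⁺(aq)]^2) = 1.23×10^−5 and log Q = −4.909.
E = E° − (0.0591/n)·log Q = +0.56 − (0.0591/2)(−4.909) = +0.705 V.

+0.705 V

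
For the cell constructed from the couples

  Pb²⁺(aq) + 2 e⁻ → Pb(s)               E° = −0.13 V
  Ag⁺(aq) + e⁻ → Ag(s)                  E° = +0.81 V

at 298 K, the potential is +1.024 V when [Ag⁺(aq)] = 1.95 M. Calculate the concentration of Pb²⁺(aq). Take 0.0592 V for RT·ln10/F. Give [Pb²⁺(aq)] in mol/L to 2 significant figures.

0.0055 M

The Ag⁺/Ag couple has the larger reduction potential, so it is the cathode: E°cell = +0.81 − (−0.13) = +0.94 V and n = 2.
Rearranging E = E° − (0.0592/n)·log Q gives log Q = 2(+0.94 − (+1.024))/0.0592 = −2.838.
Balancing electrons gives 2 Ag⁺(aq) + Pb(s) → 2 Ag(s) + Pb²⁺(aq); thus Q = [Pb²⁺(aq)] / [Ag⁺(aq)]^2.
Isolating [Pb²⁺(aq)] in Q = 10^{−2.838} yields log [Pb²⁺(aq)] = −2.258, i.e. 0.0055 M.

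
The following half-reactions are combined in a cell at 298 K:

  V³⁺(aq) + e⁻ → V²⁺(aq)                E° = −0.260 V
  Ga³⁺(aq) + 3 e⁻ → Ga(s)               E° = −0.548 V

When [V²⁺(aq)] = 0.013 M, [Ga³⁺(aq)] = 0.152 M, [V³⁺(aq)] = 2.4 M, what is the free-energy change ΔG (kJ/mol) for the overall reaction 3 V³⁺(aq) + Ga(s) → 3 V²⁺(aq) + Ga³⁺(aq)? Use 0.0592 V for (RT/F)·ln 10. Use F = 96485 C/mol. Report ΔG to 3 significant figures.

−127 kJ/mol

The standard cell potential is −0.260 − (−0.548) = +0.288 V, with n = 3 electrons in the balanced equation.
Q = ([V²⁺(aq)]^3·[Ga³⁺(aq)]) / [V³⁺(aq)]^3 = 2.42×10^−8, so log Q = −7.617 and E = +0.288 − (0.0592/3)(−7.617) = +0.4383 V.
Finally ΔG = −nFE = −(3)(96485 C/mol)(+0.4383 V) = −127 kJ/mol.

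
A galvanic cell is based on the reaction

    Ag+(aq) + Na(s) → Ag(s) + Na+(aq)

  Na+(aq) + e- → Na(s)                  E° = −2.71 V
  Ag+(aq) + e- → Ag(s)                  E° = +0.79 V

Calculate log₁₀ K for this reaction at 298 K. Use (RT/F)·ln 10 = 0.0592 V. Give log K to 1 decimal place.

log K = 59.1

The Ag⁺/Ag couple is reduced (cathode); E°cell = +0.79 − (−2.71) = +3.50 V with n = 1.
At equilibrium E = 0, so log K = nE°cell / 0.0592 = (1)(+3.50) / 0.0592 = 59.1.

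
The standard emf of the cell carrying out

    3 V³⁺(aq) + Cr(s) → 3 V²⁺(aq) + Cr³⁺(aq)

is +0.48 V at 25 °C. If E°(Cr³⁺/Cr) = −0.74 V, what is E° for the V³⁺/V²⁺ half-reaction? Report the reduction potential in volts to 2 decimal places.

In the reaction as written the V³⁺/V²⁺ couple is reduced (cathode) and Cr³⁺/Cr is oxidized (anode), so E°cell = E°(V³⁺/V²⁺) − E°(Cr³⁺/Cr).
E°(V³⁺/V²⁺) = E°cell + E°(anode) = +0.48 + (−0.74) = −0.26 V.

−0.26 V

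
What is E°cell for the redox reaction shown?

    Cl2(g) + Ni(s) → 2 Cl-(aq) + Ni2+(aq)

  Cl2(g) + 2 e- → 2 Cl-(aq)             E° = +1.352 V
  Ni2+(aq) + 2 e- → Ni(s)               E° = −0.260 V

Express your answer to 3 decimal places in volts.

+1.612 V

Cl2(g) gains electrons, so the Cl₂/Cl⁻ couple is the cathode; the Ni²⁺/Ni couple is the anode.
E°cell = E°(cathode) − E°(anode) = +1.352 − (−0.260) = +1.612 V.
The positive value indicates the reaction is spontaneous as written.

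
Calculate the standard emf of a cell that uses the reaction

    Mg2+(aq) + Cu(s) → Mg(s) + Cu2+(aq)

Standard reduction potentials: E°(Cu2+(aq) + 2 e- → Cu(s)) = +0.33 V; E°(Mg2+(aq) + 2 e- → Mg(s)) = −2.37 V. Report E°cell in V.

−2.70 V

In the reaction as written, Mg2+(aq) is reduced (cathode) and Cu2+(aq) is produced by oxidation at the anode.
E°cell = E°(cathode) − E°(anode) = −2.37 − (+0.33) = −2.70 V.
The negative E°cell means the reaction is non-spontaneous in the direction written.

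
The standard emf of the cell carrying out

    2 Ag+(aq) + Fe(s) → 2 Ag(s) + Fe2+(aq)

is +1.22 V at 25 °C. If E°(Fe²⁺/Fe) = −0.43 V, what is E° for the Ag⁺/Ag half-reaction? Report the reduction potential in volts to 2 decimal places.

In the reaction as written the Ag⁺/Ag couple is reduced (cathode) and Fe²⁺/Fe is oxidized (anode), so E°cell = E°(Ag⁺/Ag) − E°(Fe²⁺/Fe).
E°(Ag⁺/Ag) = E°cell + E°(anode) = +1.22 + (−0.43) = +0.79 V.

+0.79 V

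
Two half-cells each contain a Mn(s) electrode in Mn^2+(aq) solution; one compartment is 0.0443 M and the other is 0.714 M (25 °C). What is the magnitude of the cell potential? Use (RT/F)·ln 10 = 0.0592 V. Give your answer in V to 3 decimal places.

0.036 V

For a concentration cell E°cell = 0, since both electrodes use the same couple.
The compartment with the higher Mn^2+(aq) concentration (0.714 M) acts as the cathode; ions are reduced there and produced at the dilute (0.0443 M) anode.
With n = 2, Ecell = −(0.0592/2)·log([dilute]/[conc]) = −(0.0592/2)·log(0.0443/0.714) = +0.036 V.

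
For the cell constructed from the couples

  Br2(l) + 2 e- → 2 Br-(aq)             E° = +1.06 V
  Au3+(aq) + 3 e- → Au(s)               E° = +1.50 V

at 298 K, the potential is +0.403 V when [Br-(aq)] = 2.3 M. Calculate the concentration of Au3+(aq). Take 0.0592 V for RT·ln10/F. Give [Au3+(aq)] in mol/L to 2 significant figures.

The Au³⁺/Au couple has the larger reduction potential, so it is the cathode: E°cell = +1.50 − (+1.06) = +0.44 V and n = 6.
From the Nernst equation, log Q = n(E° − E)/0.0592 = 6·(+0.44 − (+0.403))/0.0592 = 3.750.
Balancing electrons gives 2 Au3+(aq) + 6 Br-(aq) → 2 Au(s) + 3 Br2(l); thus Q = 1 / ([Au3+(aq)]^2·[Br-(aq)]^6).
Isolating [Au3+(aq)] in Q = 10^{3.750} yields log [Au3+(aq)] = −2.960, i.e. 0.0011 M.

0.0011 M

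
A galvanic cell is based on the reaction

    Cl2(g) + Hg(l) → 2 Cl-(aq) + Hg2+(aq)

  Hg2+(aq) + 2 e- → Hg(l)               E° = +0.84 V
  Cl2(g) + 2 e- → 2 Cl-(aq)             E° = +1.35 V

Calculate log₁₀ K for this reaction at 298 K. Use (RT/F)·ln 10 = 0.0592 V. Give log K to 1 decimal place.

log K = 17.2

The Cl₂/Cl⁻ couple is reduced (cathode); E°cell = +1.35 − (+0.84) = +0.51 V with n = 2.
At equilibrium E = 0, so log K = nE°cell / 0.0592 = (2)(+0.51) / 0.0592 = 17.2.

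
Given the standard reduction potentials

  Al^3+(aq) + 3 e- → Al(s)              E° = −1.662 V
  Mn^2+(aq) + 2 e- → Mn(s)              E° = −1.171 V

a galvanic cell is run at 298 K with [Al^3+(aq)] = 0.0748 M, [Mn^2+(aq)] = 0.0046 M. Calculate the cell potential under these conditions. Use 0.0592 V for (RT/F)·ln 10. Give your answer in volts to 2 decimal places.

+0.44 V

The Mn²⁺/Mn couple has the more positive E°, so it is the cathode; Al³⁺/Al is the anode.
The standard potential is −1.171 − (−1.662) = +0.491 V and the balanced reaction transfers n = 6 electrons.
Balancing gives 3 Mn^2+(aq) + 2 Al(s) → 3 Mn(s) + 2 Al^3+(aq); hence Q = [Al^3+(aq)]^2 / [Mn^2+(aq)]^3 = 5.75×10^4 (log Q = 4.760).
By the Nernst equation, E = +0.491 − (0.0592/6)·(4.760) = +0.44 V.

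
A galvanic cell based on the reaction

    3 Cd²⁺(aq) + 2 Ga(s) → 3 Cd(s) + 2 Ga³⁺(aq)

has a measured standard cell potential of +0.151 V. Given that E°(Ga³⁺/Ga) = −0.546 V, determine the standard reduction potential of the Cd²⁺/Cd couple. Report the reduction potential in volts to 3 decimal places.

In the reaction as written the Cd²⁺/Cd couple is reduced (cathode) and Ga³⁺/Ga is oxidized (anode), so E°cell = E°(Cd²⁺/Cd) − E°(Ga³⁺/Ga).
E°(Cd²⁺/Cd) = E°cell + E°(anode) = +0.151 + (−0.546) = −0.395 V.

−0.395 V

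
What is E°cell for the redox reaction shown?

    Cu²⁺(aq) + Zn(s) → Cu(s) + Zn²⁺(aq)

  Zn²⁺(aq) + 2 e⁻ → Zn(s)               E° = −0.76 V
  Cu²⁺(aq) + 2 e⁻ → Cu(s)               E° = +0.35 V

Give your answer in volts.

Cu²⁺(aq) gains electrons, so the Cu²⁺/Cu couple is the cathode; the Zn²⁺/Zn couple is the anode.
E°cell = E°(cathode) − E°(anode) = +0.35 − (−0.76) = +1.11 V.

+1.11 V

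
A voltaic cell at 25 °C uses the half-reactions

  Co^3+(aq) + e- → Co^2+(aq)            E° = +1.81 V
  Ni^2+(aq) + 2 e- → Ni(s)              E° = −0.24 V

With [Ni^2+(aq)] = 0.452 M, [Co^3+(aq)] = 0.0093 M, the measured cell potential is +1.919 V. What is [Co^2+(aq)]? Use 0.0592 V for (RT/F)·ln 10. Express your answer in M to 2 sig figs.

2.3 M

Co³⁺/Co²⁺ is the cathode (higher E°); E°cell = +1.81 − (−0.24) = +2.05 V with n = 2.
Since E = E° − (0.0592/n)·log Q, log Q = n(E° − E)/0.0592 = 4.426.
The balanced reaction is 2 Co^3+(aq) + Ni(s) → 2 Co^2+(aq) + Ni^2+(aq), so Q = ([Co^2+(aq)]^2·[Ni^2+(aq)]) / [Co^3+(aq)]^2.
Solving for the unknown gives log [Co^2+(aq)] = 0.354, so [Co^2+(aq)] ≈ 2.3 M.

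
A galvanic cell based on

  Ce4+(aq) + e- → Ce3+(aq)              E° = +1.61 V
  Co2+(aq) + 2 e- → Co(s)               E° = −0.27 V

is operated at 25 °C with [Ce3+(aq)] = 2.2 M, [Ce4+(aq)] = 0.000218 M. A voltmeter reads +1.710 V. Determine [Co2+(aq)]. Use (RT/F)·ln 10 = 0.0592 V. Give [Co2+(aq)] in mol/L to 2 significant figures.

The Ce⁴⁺/Ce³⁺ couple has the larger reduction potential, so it is the cathode: E°cell = +1.61 − (−0.27) = +1.88 V and n = 2.
Rearranging E = E° − (0.0592/n)·log Q gives log Q = 2(+1.88 − (+1.710))/0.0592 = 5.743.
The balanced reaction is 2 Ce4+(aq) + Co(s) → 2 Ce3+(aq) + Co2+(aq), so Q = ([Ce3+(aq)]^2·[Co2+(aq)]) / [Ce4+(aq)]^2.
Solving for the unknown gives log [Co2+(aq)] = −2.265, so [Co2+(aq)] ≈ 0.0054 M.

0.0054 M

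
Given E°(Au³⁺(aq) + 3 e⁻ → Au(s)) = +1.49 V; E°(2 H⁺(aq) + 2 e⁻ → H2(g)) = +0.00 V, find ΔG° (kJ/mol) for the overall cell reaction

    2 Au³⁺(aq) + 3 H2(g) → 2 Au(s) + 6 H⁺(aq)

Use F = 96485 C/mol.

−863 kJ/mol

In the reaction as written Au³⁺(aq) is reduced, so the Au³⁺/Au couple is the cathode and 2H⁺/H₂ is the anode.
E°cell = +1.49 − (+0.00) = +1.49 V; balancing electrons gives n = 6.
ΔG° = −nFE°cell = −(6)(96485)(+1.49) J/mol = −863 kJ/mol.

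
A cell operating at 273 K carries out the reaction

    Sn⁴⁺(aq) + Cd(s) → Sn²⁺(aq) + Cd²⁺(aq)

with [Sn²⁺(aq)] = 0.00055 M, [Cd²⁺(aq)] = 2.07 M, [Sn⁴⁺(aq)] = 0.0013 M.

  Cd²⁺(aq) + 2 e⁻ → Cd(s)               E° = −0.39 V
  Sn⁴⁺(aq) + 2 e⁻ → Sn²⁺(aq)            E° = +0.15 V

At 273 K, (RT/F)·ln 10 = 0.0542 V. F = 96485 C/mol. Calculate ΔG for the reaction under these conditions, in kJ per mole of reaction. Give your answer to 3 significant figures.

E°cell = +0.15 − (−0.39) = +0.54 V; the balanced reaction transfers n = 2 electrons.
Here Q = ([Sn²⁺(aq)]·[Cd²⁺(aq)]) / [Sn⁴⁺(aq)] = 0.876 (log Q = −0.058), giving E = +0.54 − (0.0542/2)·(−0.058) = +0.5416 V.
Finally ΔG = −nFE = −(2)(96485 C/mol)(+0.5416 V) = −105 kJ/mol.

−105 kJ/mol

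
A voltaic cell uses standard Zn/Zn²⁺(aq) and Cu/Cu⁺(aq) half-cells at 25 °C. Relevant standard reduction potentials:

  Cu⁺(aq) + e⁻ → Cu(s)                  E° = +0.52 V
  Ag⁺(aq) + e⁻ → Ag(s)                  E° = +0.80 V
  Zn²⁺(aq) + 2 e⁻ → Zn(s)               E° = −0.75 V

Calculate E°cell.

The Cu⁺/Cu couple has the higher E°, so Cu ion is reduced (cathode) and Zn is oxidized (anode).
E°cell = E°(cathode) − E°(anode) = +0.52 − (−0.75) = +1.27 V.

+1.27 V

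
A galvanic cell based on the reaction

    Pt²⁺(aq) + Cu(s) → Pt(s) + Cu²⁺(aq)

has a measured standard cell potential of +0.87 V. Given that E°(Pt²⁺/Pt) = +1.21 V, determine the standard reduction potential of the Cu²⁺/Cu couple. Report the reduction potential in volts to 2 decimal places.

In the reaction as written the Pt²⁺/Pt couple is reduced (cathode) and Cu²⁺/Cu is oxidized (anode), so E°cell = E°(Pt²⁺/Pt) − E°(Cu²⁺/Cu).
E°(Cu²⁺/Cu) = E°(cathode) − E°cell = +1.21 − (+0.87) = +0.34 V.

+0.34 V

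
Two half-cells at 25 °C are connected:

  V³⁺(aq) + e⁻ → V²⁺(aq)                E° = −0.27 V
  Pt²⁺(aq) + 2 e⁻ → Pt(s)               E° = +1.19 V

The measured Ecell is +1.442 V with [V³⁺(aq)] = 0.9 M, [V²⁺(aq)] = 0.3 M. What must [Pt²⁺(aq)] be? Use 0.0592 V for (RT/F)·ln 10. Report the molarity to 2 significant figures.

Pt²⁺/Pt is the cathode (higher E°); E°cell = +1.19 − (−0.27) = +1.46 V with n = 2.
Since E = E° − (0.0592/n)·log Q, log Q = n(E° − E)/0.0592 = 0.608.
Balancing electrons gives Pt²⁺(aq) + 2 V²⁺(aq) → Pt(s) + 2 V³⁺(aq); thus Q = [V³⁺(aq)]^2 / ([Pt²⁺(aq)]·[V²⁺(aq)]^2).
Solving for the unknown gives log [Pt²⁺(aq)] = 0.346, so [Pt²⁺(aq)] ≈ 2.2 M.

2.2 M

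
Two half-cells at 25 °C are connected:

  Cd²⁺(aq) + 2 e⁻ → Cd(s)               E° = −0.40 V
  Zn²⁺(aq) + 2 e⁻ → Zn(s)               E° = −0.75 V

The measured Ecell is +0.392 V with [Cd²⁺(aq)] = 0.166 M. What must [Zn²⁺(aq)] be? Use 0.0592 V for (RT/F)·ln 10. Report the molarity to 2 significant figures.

Cd²⁺/Cd is the cathode (higher E°); E°cell = −0.40 − (−0.75) = +0.35 V with n = 2.
Since E = E° − (0.0592/n)·log Q, log Q = n(E° − E)/0.0592 = −1.419.
Balancing electrons gives Cd²⁺(aq) + Zn(s) → Cd(s) + Zn²⁺(aq); thus Q = [Zn²⁺(aq)] / [Cd²⁺(aq)].
Solving for the unknown gives log [Zn²⁺(aq)] = −2.199, so [Zn²⁺(aq)] ≈ 0.0063 M.

0.0063 M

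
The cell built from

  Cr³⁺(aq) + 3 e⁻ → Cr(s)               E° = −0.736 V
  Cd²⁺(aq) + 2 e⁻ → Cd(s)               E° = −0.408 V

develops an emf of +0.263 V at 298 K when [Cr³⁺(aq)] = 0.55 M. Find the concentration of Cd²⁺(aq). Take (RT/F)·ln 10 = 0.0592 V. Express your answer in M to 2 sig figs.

0.0043 M

With Cd²⁺/Cd at the cathode and Cr³⁺/Cr at the anode, E°cell = −0.408 − (−0.736) = +0.328 V (n = 6).
Since E = E° − (0.0592/n)·log Q, log Q = n(E° − E)/0.0592 = 6.588.
The balanced reaction is 3 Cd²⁺(aq) + 2 Cr(s) → 3 Cd(s) + 2 Cr³⁺(aq), so Q = [Cr³⁺(aq)]^2 / [Cd²⁺(aq)]^3.
Isolating [Cd²⁺(aq)] in Q = 10^{6.588} yields log [Cd²⁺(aq)] = −2.369, i.e. 0.0043 M.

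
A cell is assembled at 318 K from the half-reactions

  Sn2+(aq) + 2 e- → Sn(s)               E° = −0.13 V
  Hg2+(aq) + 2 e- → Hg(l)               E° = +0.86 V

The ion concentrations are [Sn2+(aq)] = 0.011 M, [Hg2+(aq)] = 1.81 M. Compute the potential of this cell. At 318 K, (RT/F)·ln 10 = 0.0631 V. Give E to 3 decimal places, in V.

Since E°(Hg²⁺/Hg) > E°(Sn²⁺/Sn), Hg²⁺/Hg serves as the cathode.
The standard potential is +0.86 − (−0.13) = +0.99 V and the balanced reaction transfers n = 2 electrons.
Balancing gives Hg2+(aq) + Sn(s) → Hg(l) + Sn2+(aq); hence Q = [Sn2+(aq)] / [Hg2+(aq)] = 0.00608 (log Q = −2.216).
By the Nernst equation, E = +0.99 − (0.0631/2)·(−2.216) = +1.060 V.

+1.060 V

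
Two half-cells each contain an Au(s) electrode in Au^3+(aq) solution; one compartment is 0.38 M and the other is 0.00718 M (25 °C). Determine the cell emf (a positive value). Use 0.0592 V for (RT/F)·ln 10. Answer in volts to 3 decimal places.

For a concentration cell E°cell = 0, since both electrodes use the same couple.
The compartment with the higher Au^3+(aq) concentration (0.38 M) acts as the cathode; ions are reduced there and produced at the dilute (0.00718 M) anode.
With n = 3, Ecell = −(0.0592/3)·log([dilute]/[conc]) = −(0.0592/3)·log(0.00718/0.38) = +0.034 V.

0.034 V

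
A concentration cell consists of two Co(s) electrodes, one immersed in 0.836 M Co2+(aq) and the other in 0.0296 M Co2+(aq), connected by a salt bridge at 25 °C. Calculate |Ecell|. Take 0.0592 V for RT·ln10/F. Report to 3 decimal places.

0.043 V

For a concentration cell E°cell = 0, since both electrodes use the same couple.
The compartment with the higher Co2+(aq) concentration (0.836 M) acts as the cathode; ions are reduced there and produced at the dilute (0.0296 M) anode.
With n = 2, Ecell = −(0.0592/2)·log([dilute]/[conc]) = −(0.0592/2)·log(0.0296/0.836) = +0.043 V.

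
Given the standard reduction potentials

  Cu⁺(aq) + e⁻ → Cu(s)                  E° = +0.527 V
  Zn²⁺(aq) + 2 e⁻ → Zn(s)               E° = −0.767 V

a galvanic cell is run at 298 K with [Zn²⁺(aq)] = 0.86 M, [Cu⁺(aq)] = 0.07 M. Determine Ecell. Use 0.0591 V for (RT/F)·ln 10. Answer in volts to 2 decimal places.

+1.23 V

The Cu⁺/Cu couple has the more positive E°, so it is the cathode; Zn²⁺/Zn is the anode.
The standard potential is +0.527 − (−0.767) = +1.294 V and the balanced reaction transfers n = 2 electrons.
Balancing gives 2 Cu⁺(aq) + Zn(s) → 2 Cu(s) + Zn²⁺(aq); hence Q = [Zn²⁺(aq)] / [Cu⁺(aq)]^2 = 176 (log Q = 2.244).
Applying E = E° − (RT ln10/nF)·log Q gives +1.294 − (0.0591/2)(2.244) = +1.23 V.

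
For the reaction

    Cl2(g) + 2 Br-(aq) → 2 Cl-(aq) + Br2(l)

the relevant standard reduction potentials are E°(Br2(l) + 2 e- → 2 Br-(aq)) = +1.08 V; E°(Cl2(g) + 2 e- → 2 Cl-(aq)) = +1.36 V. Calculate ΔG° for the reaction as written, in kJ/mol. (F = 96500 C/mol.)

−54.0 kJ/mol

In the reaction as written Cl2(g) is reduced, so the Cl₂/Cl⁻ couple is the cathode and Br₂/Br⁻ is the anode.
E°cell = +1.36 − (+1.08) = +0.28 V; balancing electrons gives n = 2.
ΔG° = −nFE°cell = −(2)(96500)(+0.28) J/mol = −54.0 kJ/mol.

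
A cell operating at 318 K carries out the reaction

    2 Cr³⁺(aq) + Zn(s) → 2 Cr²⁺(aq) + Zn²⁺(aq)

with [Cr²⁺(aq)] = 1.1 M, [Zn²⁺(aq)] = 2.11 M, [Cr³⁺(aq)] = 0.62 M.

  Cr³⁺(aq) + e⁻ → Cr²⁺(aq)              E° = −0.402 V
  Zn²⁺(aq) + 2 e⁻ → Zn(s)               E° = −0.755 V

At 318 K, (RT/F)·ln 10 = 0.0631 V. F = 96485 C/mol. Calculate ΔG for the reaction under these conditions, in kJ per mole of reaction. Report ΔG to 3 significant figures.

The standard cell potential is −0.402 − (−0.755) = +0.353 V, with n = 2 electrons in the balanced equation.
Q = ([Cr²⁺(aq)]^2·[Zn²⁺(aq)]) / [Cr³⁺(aq)]^2 = 6.64, so log Q = 0.822 and E = +0.353 − (0.0631/2)(0.822) = +0.3271 V.
Then ΔG = −nFE = −2 × 96485 × +0.3271 J/mol = −63.1 kJ/mol.

−63.1 kJ/mol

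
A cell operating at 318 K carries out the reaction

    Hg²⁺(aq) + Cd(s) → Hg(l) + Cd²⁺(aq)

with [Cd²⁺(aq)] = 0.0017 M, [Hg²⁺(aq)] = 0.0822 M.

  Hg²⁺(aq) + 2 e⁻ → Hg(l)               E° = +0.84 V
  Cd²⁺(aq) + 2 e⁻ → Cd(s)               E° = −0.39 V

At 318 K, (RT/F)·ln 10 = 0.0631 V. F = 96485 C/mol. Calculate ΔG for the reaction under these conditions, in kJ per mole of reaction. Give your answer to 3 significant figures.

With Hg²⁺/Hg reduced at the cathode, E°cell = +0.84 − (−0.39) = +1.23 V and n = 2.
The reaction quotient is [Cd²⁺(aq)] / [Hg²⁺(aq)] = 0.0207; by Nernst, E = +1.23 − (0.0631/2)(−1.684) = +1.2831 V.
Finally ΔG = −nFE = −(2)(96485 C/mol)(+1.2831 V) = −248 kJ/mol.

−248 kJ/mol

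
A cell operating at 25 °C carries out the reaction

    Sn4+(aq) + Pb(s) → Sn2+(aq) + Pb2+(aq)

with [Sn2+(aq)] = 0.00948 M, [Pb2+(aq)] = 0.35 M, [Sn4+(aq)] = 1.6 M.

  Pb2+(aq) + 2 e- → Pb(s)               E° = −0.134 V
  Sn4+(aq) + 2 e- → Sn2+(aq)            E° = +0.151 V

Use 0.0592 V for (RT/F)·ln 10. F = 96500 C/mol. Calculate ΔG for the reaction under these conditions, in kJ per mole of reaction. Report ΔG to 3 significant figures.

With Sn⁴⁺/Sn²⁺ reduced at the cathode, E°cell = +0.151 − (−0.134) = +0.285 V and n = 2.
Q = ([Sn2+(aq)]·[Pb2+(aq)]) / [Sn4+(aq)] = 0.00207, so log Q = −2.683 and E = +0.285 − (0.0592/2)(−2.683) = +0.3644 V.
Then ΔG = −nFE = −2 × 96500 × +0.3644 J/mol = −70.3 kJ/mol.

−70.3 kJ/mol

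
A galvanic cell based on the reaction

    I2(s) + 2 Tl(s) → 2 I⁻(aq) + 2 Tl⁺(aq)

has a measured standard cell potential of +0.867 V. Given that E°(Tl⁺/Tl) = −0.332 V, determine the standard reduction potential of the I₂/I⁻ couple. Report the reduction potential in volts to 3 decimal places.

+0.535 V

In the reaction as written the I₂/I⁻ couple is reduced (cathode) and Tl⁺/Tl is oxidized (anode), so E°cell = E°(I₂/I⁻) − E°(Tl⁺/Tl).
E°(I₂/I⁻) = E°cell + E°(anode) = +0.867 + (−0.332) = +0.535 V.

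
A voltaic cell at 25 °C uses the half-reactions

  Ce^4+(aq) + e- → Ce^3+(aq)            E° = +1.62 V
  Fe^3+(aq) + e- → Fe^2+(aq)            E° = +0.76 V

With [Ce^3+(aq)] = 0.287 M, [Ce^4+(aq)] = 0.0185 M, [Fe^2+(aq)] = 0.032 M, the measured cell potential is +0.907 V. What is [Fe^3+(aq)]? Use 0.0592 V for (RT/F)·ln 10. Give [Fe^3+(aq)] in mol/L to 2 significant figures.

0.00033 M

With Ce⁴⁺/Ce³⁺ at the cathode and Fe³⁺/Fe²⁺ at the anode, E°cell = +1.62 − (+0.76) = +0.86 V (n = 1).
From the Nernst equation, log Q = n(E° − E)/0.0592 = 1·(+0.86 − (+0.907))/0.0592 = −0.794.
Balancing electrons gives Ce^4+(aq) + Fe^2+(aq) → Ce^3+(aq) + Fe^3+(aq); thus Q = ([Ce^3+(aq)]·[Fe^3+(aq)]) / ([Ce^4+(aq)]·[Fe^2+(aq)]).
Isolating [Fe^3+(aq)] in Q = 10^{−0.794} yields log [Fe^3+(aq)] = −3.480, i.e. 0.00033 M.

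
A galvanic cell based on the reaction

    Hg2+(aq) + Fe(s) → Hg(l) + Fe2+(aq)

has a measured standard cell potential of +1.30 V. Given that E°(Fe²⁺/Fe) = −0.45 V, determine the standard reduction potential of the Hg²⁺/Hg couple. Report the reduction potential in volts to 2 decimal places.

In the reaction as written the Hg²⁺/Hg couple is reduced (cathode) and Fe²⁺/Fe is oxidized (anode), so E°cell = E°(Hg²⁺/Hg) − E°(Fe²⁺/Fe).
E°(Hg²⁺/Hg) = E°cell + E°(anode) = +1.30 + (−0.45) = +0.85 V.

+0.85 V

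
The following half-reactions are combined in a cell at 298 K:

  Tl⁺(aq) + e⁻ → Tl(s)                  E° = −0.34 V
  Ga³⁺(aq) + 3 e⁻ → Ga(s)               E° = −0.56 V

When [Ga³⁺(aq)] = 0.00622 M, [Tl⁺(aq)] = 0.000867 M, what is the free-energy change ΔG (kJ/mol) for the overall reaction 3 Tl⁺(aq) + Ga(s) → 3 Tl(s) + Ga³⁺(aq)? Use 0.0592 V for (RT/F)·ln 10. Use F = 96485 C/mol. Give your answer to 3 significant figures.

−23.8 kJ/mol

E°cell = −0.34 − (−0.56) = +0.22 V; the balanced reaction transfers n = 3 electrons.
Here Q = [Ga³⁺(aq)] / [Tl⁺(aq)]^3 = 9.54×10^6 (log Q = 6.980), giving E = +0.22 − (0.0592/3)·(6.980) = +0.0823 V.
Finally ΔG = −nFE = −(3)(96485 C/mol)(+0.0823 V) = −23.8 kJ/mol.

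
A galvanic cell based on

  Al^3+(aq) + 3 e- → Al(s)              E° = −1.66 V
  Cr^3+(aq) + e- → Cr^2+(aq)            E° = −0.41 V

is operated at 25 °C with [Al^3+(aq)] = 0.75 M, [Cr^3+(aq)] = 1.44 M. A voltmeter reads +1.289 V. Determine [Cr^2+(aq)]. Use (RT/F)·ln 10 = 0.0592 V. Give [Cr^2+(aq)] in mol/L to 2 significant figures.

With Cr³⁺/Cr²⁺ at the cathode and Al³⁺/Al at the anode, E°cell = −0.41 − (−1.66) = +1.25 V (n = 3).
Since E = E° − (0.0592/n)·log Q, log Q = n(E° − E)/0.0592 = −1.976.
For 3 Cr^3+(aq) + Al(s) → 3 Cr^2+(aq) + Al^3+(aq), the reaction quotient is Q = ([Cr^2+(aq)]^3·[Al^3+(aq)]) / [Cr^3+(aq)]^3.
Solving for the unknown gives log [Cr^2+(aq)] = −0.459, so [Cr^2+(aq)] ≈ 0.35 M.

0.35 M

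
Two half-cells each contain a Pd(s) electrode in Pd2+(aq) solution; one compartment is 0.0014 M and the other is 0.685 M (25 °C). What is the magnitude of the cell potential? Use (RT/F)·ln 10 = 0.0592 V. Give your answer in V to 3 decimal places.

0.080 V

For a concentration cell E°cell = 0, since both electrodes use the same couple.
The compartment with the higher Pd2+(aq) concentration (0.685 M) acts as the cathode; ions are reduced there and produced at the dilute (0.0014 M) anode.
With n = 2, Ecell = −(0.0592/2)·log([dilute]/[conc]) = −(0.0592/2)·log(0.0014/0.685) = +0.080 V.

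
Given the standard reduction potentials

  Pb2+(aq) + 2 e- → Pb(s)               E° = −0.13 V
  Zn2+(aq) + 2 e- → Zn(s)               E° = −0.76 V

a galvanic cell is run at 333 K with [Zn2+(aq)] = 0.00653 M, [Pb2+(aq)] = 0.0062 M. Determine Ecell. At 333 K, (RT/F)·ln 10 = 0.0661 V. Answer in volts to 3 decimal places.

Pb²⁺/Pb is reduced (cathode, E° = −0.13 V) and Zn²⁺/Zn is oxidized (anode).
E°cell = −0.13 − (−0.76) = +0.63 V, with n = 2 electrons transferred.
Balancing gives Pb2+(aq) + Zn(s) → Pb(s) + Zn2+(aq); hence Q = [Zn2+(aq)] / [Pb2+(aq)] = 1.05 (log Q = 0.023).
Applying E = E° − (RT ln10/nF)·log Q gives +0.63 − (0.0661/2)(0.023) = +0.629 V.

+0.629 V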